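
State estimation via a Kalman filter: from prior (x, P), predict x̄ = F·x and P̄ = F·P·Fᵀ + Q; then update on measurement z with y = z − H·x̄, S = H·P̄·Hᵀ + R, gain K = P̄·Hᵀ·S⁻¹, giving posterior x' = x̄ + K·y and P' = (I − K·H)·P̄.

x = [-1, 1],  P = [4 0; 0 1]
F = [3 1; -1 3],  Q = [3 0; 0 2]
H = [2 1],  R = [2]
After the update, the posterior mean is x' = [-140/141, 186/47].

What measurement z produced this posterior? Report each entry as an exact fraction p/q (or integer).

z = [2]

x̄ = F·x = [-2, 4]
P̄ = F·P·Fᵀ + Q = [40 -9; -9 15]
S = H·P̄·Hᵀ + R = [141]
K = P̄·Hᵀ·S⁻¹ = [71/141; -1/47]
x' − x̄ = [142/141, -2/47] = K·y
y = (KᵀK)⁻¹·Kᵀ·(x' − x̄) = [2]
z = y + H·x̄ = [2] + [0] = [2]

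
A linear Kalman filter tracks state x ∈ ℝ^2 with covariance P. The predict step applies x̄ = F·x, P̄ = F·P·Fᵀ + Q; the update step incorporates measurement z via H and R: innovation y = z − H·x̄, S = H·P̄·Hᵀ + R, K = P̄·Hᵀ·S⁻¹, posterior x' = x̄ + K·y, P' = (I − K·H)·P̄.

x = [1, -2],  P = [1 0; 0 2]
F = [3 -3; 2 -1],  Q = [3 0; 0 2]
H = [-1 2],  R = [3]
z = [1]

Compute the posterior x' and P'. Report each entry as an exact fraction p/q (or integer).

x̄ = F·x = [9, 4]
P̄ = F·P·Fᵀ + Q = [30 12; 12 8]
y = z − H·x̄ = [2]
S = H·P̄·Hᵀ + R = [17]
K = P̄·Hᵀ·S⁻¹ = [-6/17; 4/17]
x' = x̄ + K·y = [141/17, 76/17]
P' = (I − K·H)·P̄ = [474/17 228/17; 228/17 120/17]

x' = [141/17, 76/17]
P' = [474/17 228/17; 228/17 120/17]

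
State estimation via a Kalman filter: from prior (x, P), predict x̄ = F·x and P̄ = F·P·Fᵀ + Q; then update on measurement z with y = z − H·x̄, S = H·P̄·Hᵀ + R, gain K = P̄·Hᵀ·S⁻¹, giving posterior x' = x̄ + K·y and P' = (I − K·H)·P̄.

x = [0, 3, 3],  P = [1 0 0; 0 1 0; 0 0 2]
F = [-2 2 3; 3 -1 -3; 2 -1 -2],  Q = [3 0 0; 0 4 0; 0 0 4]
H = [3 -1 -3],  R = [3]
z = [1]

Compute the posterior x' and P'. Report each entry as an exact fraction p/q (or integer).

x̄ = F·x = [15, -12, -9]
P̄ = F·P·Fᵀ + Q = [29 -26 -18; -26 32 19; -18 19 17]
y = z − H·x̄ = [-83]
S = H·P̄·Hᵀ + R = [1043]
K = P̄·Hᵀ·S⁻¹ = [167/1043; -167/1043; -124/1043]
x' = x̄ + K·y = [1784/1043, 1345/1043, 905/1043]
P' = (I − K·H)·P̄ = [2358/1043 771/1043 1934/1043; 771/1043 5487/1043 -891/1043; 1934/1043 -891/1043 2355/1043]

x' = [1784/1043, 1345/1043, 905/1043]
P' = [2358/1043 771/1043 1934/1043; 771/1043 5487/1043 -891/1043; 1934/1043 -891/1043 2355/1043]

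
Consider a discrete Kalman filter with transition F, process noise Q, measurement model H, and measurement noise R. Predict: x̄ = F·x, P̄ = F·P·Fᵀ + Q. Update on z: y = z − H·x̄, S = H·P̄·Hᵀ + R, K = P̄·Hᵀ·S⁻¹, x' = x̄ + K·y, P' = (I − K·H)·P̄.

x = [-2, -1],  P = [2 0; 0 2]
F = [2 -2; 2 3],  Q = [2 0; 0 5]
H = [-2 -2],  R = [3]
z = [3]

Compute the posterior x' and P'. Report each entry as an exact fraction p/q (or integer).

x' = [86/167, -359/167]
P' = [2222/167 -2180/167; -2180/167 2261/167]

x̄ = F·x = [-2, -7]
P̄ = F·P·Fᵀ + Q = [18 -4; -4 31]
y = z − H·x̄ = [-15]
S = H·P̄·Hᵀ + R = [167]
K = P̄·Hᵀ·S⁻¹ = [-28/167; -54/167]
x' = x̄ + K·y = [86/167, -359/167]
P' = (I − K·H)·P̄ = [2222/167 -2180/167; -2180/167 2261/167]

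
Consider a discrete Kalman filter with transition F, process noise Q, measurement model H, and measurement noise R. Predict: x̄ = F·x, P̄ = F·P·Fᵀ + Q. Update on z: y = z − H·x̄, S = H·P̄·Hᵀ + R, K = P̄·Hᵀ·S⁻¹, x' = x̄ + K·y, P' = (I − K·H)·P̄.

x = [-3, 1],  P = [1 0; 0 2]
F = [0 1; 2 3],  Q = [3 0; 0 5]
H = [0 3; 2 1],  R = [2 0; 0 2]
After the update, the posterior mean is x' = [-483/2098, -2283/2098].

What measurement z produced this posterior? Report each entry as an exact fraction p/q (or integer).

z = [-3, -2]

x̄ = F·x = [1, -3]
P̄ = F·P·Fᵀ + Q = [5 6; 6 27]
S = H·P̄·Hᵀ + R = [245 117; 117 73]
K = P̄·Hᵀ·S⁻¹ = [-279/2098 907/2098; 675/2098 39/2098]
x' − x̄ = [-2581/2098, 4011/2098] = K·y
y = (KᵀK)⁻¹·Kᵀ·(x' − x̄) = [6, -1]
z = y + H·x̄ = [6, -1] + [-9, -1] = [-3, -2]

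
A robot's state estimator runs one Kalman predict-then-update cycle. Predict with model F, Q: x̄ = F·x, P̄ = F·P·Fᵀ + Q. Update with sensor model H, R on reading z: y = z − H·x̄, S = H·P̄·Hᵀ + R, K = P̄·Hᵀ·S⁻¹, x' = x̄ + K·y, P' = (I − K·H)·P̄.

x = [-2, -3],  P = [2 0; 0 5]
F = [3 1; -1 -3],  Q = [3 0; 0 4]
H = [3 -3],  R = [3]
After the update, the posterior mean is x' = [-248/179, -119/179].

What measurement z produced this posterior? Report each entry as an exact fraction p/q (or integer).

x̄ = F·x = [-9, 11]
P̄ = F·P·Fᵀ + Q = [26 -21; -21 51]
S = H·P̄·Hᵀ + R = [1074]
K = P̄·Hᵀ·S⁻¹ = [47/358; -36/179]
x' − x̄ = [1363/179, -2088/179] = K·y
y = (KᵀK)⁻¹·Kᵀ·(x' − x̄) = [58]
z = y + H·x̄ = [58] + [-60] = [-2]

z = [-2]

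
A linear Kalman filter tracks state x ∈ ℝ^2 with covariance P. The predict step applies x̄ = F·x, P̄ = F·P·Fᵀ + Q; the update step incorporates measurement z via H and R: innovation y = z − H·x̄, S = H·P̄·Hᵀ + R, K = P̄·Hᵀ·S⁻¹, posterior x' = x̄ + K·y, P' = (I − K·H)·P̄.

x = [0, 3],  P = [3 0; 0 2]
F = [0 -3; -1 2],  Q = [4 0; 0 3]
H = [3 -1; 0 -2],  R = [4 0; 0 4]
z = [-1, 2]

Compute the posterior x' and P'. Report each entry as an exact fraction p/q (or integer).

x' = [-24/35, -27/35]
P' = [227/455 111/455; 111/455 383/455]

x̄ = F·x = [-9, 6]
P̄ = F·P·Fᵀ + Q = [22 -12; -12 14]
y = z − H·x̄ = [32, 14]
S = H·P̄·Hᵀ + R = [288 100; 100 60]
K = P̄·Hᵀ·S⁻¹ = [57/182 -111/910; -5/182 -383/910]
x' = x̄ + K·y = [-24/35, -27/35]
P' = (I − K·H)·P̄ = [227/455 111/455; 111/455 383/455]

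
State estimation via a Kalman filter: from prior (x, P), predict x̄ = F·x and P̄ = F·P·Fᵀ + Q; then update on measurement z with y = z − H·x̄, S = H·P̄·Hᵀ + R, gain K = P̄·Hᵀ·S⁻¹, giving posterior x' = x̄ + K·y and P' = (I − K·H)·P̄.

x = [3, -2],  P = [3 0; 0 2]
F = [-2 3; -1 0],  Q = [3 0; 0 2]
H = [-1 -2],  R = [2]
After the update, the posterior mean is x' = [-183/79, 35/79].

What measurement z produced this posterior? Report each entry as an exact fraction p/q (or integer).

z = [1]

x̄ = F·x = [-12, -3]
P̄ = F·P·Fᵀ + Q = [33 6; 6 5]
S = H·P̄·Hᵀ + R = [79]
K = P̄·Hᵀ·S⁻¹ = [-45/79; -16/79]
x' − x̄ = [765/79, 272/79] = K·y
y = (KᵀK)⁻¹·Kᵀ·(x' − x̄) = [-17]
z = y + H·x̄ = [-17] + [18] = [1]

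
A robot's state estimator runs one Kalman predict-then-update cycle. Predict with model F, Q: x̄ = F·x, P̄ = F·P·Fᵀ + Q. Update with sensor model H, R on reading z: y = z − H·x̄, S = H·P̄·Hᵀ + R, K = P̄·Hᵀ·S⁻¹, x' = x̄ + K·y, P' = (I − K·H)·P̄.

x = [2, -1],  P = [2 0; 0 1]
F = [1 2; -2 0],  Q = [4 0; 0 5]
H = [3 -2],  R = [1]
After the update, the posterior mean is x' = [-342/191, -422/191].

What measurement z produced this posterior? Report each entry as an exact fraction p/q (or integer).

z = [-1]

x̄ = F·x = [0, -4]
P̄ = F·P·Fᵀ + Q = [10 -4; -4 13]
S = H·P̄·Hᵀ + R = [191]
K = P̄·Hᵀ·S⁻¹ = [38/191; -38/191]
x' − x̄ = [-342/191, 342/191] = K·y
y = (KᵀK)⁻¹·Kᵀ·(x' − x̄) = [-9]
z = y + H·x̄ = [-9] + [8] = [-1]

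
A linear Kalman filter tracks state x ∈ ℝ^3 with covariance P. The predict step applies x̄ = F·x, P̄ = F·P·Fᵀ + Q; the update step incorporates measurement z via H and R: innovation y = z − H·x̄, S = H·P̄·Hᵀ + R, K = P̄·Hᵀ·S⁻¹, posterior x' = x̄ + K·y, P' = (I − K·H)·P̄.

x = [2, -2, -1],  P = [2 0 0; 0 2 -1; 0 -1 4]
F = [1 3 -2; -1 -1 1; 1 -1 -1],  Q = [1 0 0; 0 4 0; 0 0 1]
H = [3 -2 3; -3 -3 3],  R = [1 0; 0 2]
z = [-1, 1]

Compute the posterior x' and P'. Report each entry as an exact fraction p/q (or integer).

x̄ = F·x = [-2, -1, 5]
P̄ = F·P·Fᵀ + Q = [49 -21 5; -21 14 -4; 5 -4 7]
y = z − H·x̄ = [-12, -23]
S = H·P̄·Hᵀ + R = [951 -171; -171 236]
K = P̄·Hᵀ·S⁻¹ = [2423/13013 -2049/13013; -22769/195195 -3018/65065; 13462/195195 8214/65065]
x' = x̄ + K·y = [-725/1183, 1735/1183, 1501/1183]
P' = (I − K·H)·P̄ = [1964/13013 -5263/13013 -4665/13013; -5263/13013 469009/195195 384028/195195; -4665/13013 384028/195195 330481/195195]

x' = [-725/1183, 1735/1183, 1501/1183]
P' = [1964/13013 -5263/13013 -4665/13013; -5263/13013 469009/195195 384028/195195; -4665/13013 384028/195195 330481/195195]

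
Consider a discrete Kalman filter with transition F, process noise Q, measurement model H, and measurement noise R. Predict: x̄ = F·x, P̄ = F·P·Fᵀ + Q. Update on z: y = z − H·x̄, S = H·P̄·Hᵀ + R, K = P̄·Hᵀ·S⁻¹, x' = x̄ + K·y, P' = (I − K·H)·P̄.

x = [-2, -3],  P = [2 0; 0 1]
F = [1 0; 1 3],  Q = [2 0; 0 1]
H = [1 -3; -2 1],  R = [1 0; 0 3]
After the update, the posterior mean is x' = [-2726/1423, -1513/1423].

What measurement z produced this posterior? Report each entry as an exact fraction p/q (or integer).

x̄ = F·x = [-2, -11]
P̄ = F·P·Fᵀ + Q = [4 2; 2 12]
S = H·P̄·Hᵀ + R = [101 -30; -30 23]
K = P̄·Hᵀ·S⁻¹ = [-226/1423 -666/1423; -542/1423 -212/1423]
x' − x̄ = [120/1423, 14140/1423] = K·y
y = (KᵀK)⁻¹·Kᵀ·(x' − x̄) = [-30, 10]
z = y + H·x̄ = [-30, 10] + [31, -7] = [1, 3]

z = [1, 3]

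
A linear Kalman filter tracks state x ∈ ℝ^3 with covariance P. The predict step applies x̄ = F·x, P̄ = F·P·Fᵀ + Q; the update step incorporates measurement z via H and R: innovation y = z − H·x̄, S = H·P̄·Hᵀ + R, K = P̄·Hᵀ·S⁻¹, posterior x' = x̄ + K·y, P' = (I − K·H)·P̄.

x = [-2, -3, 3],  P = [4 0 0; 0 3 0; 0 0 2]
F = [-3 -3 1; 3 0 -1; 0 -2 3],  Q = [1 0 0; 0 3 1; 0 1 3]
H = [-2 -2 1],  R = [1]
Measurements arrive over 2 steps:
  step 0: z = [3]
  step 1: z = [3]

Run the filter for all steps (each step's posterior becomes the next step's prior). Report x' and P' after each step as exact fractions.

step 0: x̄ = F·x = [18, -9, 15]
step 0: P̄ = F·P·Fᵀ + Q = [66 -38 24; -38 41 -5; 24 -5 33]
step 0: y = z − H·x̄ = [6]
step 0: S = H·P̄·Hᵀ + R = [82]
step 0: K = P̄·Hᵀ·S⁻¹ = [-16/41; -11/82; -5/82]
step 0: x' = x̄ + K·y = [642/41, -402/41, 600/41]
step 0: P' = (I − K·H)·P̄ = [2194/41 -1734/41 904/41; -1734/41 3241/82 -465/82; 904/41 -465/82 2681/82]
step 1: x̄ = F·x = [-120/41, 1326/41, 2604/41]
step 1: P̄ = F·P·Fᵀ + Q = [471/41 -754/41 -2238/41; -754/41 31571/82 28189/82; -2238/41 28189/82 42919/82]
step 1: y = z − H·x̄ = [-69/41]
step 1: S = H·P̄·Hᵀ + R = [66137/82]
step 1: K = P̄·Hᵀ·S⁻¹ = [-3344/66137; -31937/66137; -4507/66137]
step 1: x' = x̄ + K·y = [-187944/66137, 2192715/66137, 4208091/66137]
step 1: P' = (I − K·H)·P̄ = [623399/66137 -2518682/66137 -3793910/66137; -2518682/66137 13024869/66137 20980437/66137; -3793910/66137 20980437/66137 34368547/66137]

step 0: x' = [642/41, -402/41, 600/41], P' = [2194/41 -1734/41 904/41; -1734/41 3241/82 -465/82; 904/41 -465/82 2681/82]
step 1: x' = [-187944/66137, 2192715/66137, 4208091/66137], P' = [623399/66137 -2518682/66137 -3793910/66137; -2518682/66137 13024869/66137 20980437/66137; -3793910/66137 20980437/66137 34368547/66137]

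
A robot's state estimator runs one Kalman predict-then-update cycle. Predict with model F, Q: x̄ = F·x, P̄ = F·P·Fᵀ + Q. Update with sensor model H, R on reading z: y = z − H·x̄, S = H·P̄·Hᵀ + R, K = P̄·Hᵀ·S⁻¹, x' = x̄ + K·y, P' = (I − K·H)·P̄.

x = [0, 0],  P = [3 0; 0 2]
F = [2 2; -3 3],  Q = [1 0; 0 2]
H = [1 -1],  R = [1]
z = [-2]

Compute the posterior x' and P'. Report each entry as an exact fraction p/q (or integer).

x' = [-2/3, 106/81]
P' = [12 35/3; 35/3 998/81]

x̄ = F·x = [0, 0]
P̄ = F·P·Fᵀ + Q = [21 -6; -6 47]
y = z − H·x̄ = [-2]
S = H·P̄·Hᵀ + R = [81]
K = P̄·Hᵀ·S⁻¹ = [1/3; -53/81]
x' = x̄ + K·y = [-2/3, 106/81]
P' = (I − K·H)·P̄ = [12 35/3; 35/3 998/81]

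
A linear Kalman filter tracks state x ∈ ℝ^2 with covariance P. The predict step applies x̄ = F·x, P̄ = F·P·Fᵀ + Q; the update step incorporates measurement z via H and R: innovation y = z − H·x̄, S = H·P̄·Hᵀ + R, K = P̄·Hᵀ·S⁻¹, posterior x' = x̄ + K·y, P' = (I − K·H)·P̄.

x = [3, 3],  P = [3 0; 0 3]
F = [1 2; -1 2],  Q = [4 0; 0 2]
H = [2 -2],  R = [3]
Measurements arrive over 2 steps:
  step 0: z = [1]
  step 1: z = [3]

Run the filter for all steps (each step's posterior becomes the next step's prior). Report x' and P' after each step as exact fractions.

step 0: x' = [91/15, 401/75], P' = [41/3 199/15; 199/15 1019/75]
step 1: x' = [3597/1675, 867/1675], P' = [167591/18425 148601/18425; 148601/18425 143261/18425]

step 0: x̄ = F·x = [9, 3]
step 0: P̄ = F·P·Fᵀ + Q = [19 9; 9 17]
step 0: y = z − H·x̄ = [-11]
step 0: S = H·P̄·Hᵀ + R = [75]
step 0: K = P̄·Hᵀ·S⁻¹ = [4/15; -16/75]
step 0: x' = x̄ + K·y = [91/15, 401/75]
step 0: P' = (I − K·H)·P̄ = [41/3 199/15; 199/15 1019/75]
step 1: x̄ = F·x = [419/25, 347/75]
step 1: P̄ = F·P·Fᵀ + Q = [3127/25 1017/25; 1017/25 1271/75]
step 1: y = z − H·x̄ = [-319/15]
step 1: S = H·P̄·Hᵀ + R = [737/3]
step 1: K = P̄·Hᵀ·S⁻¹ = [2532/3685; 712/3685]
step 1: x' = x̄ + K·y = [3597/1675, 867/1675]
step 1: P' = (I − K·H)·P̄ = [167591/18425 148601/18425; 148601/18425 143261/18425]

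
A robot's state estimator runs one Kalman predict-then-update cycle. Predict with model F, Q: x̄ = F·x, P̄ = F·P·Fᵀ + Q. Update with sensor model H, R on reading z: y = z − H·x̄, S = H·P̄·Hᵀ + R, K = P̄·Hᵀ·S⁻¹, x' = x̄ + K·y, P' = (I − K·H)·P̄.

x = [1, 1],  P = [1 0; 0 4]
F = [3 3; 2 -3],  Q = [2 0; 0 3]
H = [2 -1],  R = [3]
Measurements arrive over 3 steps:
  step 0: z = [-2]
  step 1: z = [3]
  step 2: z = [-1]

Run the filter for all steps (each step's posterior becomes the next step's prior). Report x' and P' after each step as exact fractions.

step 0: x̄ = F·x = [6, -1]
step 0: P̄ = F·P·Fᵀ + Q = [47 -30; -30 43]
step 0: y = z − H·x̄ = [-15]
step 0: S = H·P̄·Hᵀ + R = [354]
step 0: K = P̄·Hᵀ·S⁻¹ = [62/177; -103/354]
step 0: x' = x̄ + K·y = [44/59, 397/118]
step 0: P' = (I − K·H)·P̄ = [631/177 1076/177; 1076/177 4613/354]
step 1: x̄ = F·x = [1455/118, -1015/118]
step 1: P̄ = F·P·Fᵀ + Q = [30773/118 -13467/118; -13467/118 21803/354]
step 1: y = z − H·x̄ = [-3571/118]
step 1: S = H·P̄·Hᵀ + R = [553745/354]
step 1: K = P̄·Hᵀ·S⁻¹ = [225039/553745; -20521/110749]
step 1: x' = x̄ + K·y = [17667/553745, -331608/110749]
step 1: P' = (I − K·H)·P̄ = [1352071/553745 405805/110749; 405805/110749 873173/110749]
step 2: x̄ = F·x = [-4921119/553745, 5009454/553745]
step 2: P̄ = F·P·Fᵀ + Q = [89091364/553745 -37267434/553745; -37267434/553745 22014004/553745]
step 2: y = z − H·x̄ = [14297947/553745]
step 2: S = H·P̄·Hᵀ + R = [529110431/553745]
step 2: K = P̄·Hᵀ·S⁻¹ = [215450162/529110431; -96548872/529110431]
step 2: x' = x̄ + K·y = [860828725/529110431, 2293661722/529110431]
step 2: P' = (I − K·H)·P̄ = [1300955672/529110431 1955560858/529110431; 1955560858/529110431 4200768332/529110431]

step 0: x' = [44/59, 397/118], P' = [631/177 1076/177; 1076/177 4613/354]
step 1: x' = [17667/553745, -331608/110749], P' = [1352071/553745 405805/110749; 405805/110749 873173/110749]
step 2: x' = [860828725/529110431, 2293661722/529110431], P' = [1300955672/529110431 1955560858/529110431; 1955560858/529110431 4200768332/529110431]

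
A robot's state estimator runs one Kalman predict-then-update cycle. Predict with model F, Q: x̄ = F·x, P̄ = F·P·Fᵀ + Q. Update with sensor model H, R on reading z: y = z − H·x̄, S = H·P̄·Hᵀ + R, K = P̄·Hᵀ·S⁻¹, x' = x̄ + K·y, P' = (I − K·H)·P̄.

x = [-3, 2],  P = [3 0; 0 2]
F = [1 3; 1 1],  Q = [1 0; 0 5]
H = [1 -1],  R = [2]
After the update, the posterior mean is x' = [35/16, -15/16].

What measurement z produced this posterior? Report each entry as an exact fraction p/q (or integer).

z = [3]

x̄ = F·x = [3, -1]
P̄ = F·P·Fᵀ + Q = [22 9; 9 10]
S = H·P̄·Hᵀ + R = [16]
K = P̄·Hᵀ·S⁻¹ = [13/16; -1/16]
x' − x̄ = [-13/16, 1/16] = K·y
y = (KᵀK)⁻¹·Kᵀ·(x' − x̄) = [-1]
z = y + H·x̄ = [-1] + [4] = [3]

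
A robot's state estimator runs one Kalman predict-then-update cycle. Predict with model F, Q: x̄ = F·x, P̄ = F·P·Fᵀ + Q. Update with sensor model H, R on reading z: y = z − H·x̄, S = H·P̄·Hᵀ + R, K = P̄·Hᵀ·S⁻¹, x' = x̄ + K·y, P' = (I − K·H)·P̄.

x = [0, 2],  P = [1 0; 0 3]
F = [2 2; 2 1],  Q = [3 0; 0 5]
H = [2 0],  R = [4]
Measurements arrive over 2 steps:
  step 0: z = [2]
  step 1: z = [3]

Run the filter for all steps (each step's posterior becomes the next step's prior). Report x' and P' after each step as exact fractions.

step 0: x̄ = F·x = [4, 2]
step 0: P̄ = F·P·Fᵀ + Q = [19 10; 10 12]
step 0: y = z − H·x̄ = [-6]
step 0: S = H·P̄·Hᵀ + R = [80]
step 0: K = P̄·Hᵀ·S⁻¹ = [19/40; 1/4]
step 0: x' = x̄ + K·y = [23/20, 1/2]
step 0: P' = (I − K·H)·P̄ = [19/20 1/2; 1/2 7]
step 1: x̄ = F·x = [33/10, 14/5]
step 1: P̄ = F·P·Fᵀ + Q = [194/5 104/5; 104/5 89/5]
step 1: y = z − H·x̄ = [-18/5]
step 1: S = H·P̄·Hᵀ + R = [796/5]
step 1: K = P̄·Hᵀ·S⁻¹ = [97/199; 52/199]
step 1: x' = x̄ + K·y = [615/398, 370/199]
step 1: P' = (I − K·H)·P̄ = [194/199 104/199; 104/199 1379/199]

step 0: x' = [23/20, 1/2], P' = [19/20 1/2; 1/2 7]
step 1: x' = [615/398, 370/199], P' = [194/199 104/199; 104/199 1379/199]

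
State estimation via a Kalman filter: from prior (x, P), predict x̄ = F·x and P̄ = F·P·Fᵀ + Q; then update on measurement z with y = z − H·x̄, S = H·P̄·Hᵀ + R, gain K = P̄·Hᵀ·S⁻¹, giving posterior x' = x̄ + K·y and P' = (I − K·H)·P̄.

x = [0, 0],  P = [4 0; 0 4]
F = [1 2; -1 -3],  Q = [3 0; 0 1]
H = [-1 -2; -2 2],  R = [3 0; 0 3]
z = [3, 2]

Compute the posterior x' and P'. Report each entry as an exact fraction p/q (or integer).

x' = [-365/274, -193/411]
P' = [149/274 13/137; 13/137 51/137]

x̄ = F·x = [0, 0]
P̄ = F·P·Fᵀ + Q = [23 -28; -28 41]
y = z − H·x̄ = [3, 2]
S = H·P̄·Hᵀ + R = [78 -174; -174 483]
K = P̄·Hᵀ·S⁻¹ = [-67/274 -41/137; -115/411 76/411]
x' = x̄ + K·y = [-365/274, -193/411]
P' = (I − K·H)·P̄ = [149/274 13/137; 13/137 51/137]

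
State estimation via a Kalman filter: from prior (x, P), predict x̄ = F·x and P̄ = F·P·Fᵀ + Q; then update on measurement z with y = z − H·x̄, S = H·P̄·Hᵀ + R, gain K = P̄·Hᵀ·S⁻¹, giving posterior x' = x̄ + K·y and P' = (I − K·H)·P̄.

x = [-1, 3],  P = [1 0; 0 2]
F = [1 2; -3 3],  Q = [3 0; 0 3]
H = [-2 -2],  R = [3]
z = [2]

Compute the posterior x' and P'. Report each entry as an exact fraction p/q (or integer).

x' = [-11/9, 4/9]
P' = [128/27 -121/27; -121/27 134/27]

x̄ = F·x = [5, 12]
P̄ = F·P·Fᵀ + Q = [12 9; 9 30]
y = z − H·x̄ = [36]
S = H·P̄·Hᵀ + R = [243]
K = P̄·Hᵀ·S⁻¹ = [-14/81; -26/81]
x' = x̄ + K·y = [-11/9, 4/9]
P' = (I − K·H)·P̄ = [128/27 -121/27; -121/27 134/27]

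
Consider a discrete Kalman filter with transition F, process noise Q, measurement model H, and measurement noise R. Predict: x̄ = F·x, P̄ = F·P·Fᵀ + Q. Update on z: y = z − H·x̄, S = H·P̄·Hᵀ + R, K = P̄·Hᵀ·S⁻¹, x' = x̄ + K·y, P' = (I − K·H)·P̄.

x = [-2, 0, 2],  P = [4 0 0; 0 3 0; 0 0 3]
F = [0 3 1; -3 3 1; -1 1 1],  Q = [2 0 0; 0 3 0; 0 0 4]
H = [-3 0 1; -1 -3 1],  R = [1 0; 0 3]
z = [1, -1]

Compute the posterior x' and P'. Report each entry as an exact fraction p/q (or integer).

x' = [9425/44971, 77737/89942, 74953/44971]
P' = [37826/44971 22221/44971 99134/44971; 22221/44971 65127/89942 71847/44971; 99134/44971 71847/44971 299000/44971]

x̄ = F·x = [2, 8, 4]
P̄ = F·P·Fᵀ + Q = [32 30 12; 30 69 24; 12 24 14]
y = z − H·x̄ = [3, 21]
S = H·P̄·Hᵀ + R = [231 260; 260 682]
K = P̄·Hᵀ·S⁻¹ = [-14344/44971 -1785/44971; 5184/44971 -32043/89942; 1598/44971 -5225/44971]
x' = x̄ + K·y = [9425/44971, 77737/89942, 74953/44971]
P' = (I − K·H)·P̄ = [37826/44971 22221/44971 99134/44971; 22221/44971 65127/89942 71847/44971; 99134/44971 71847/44971 299000/44971]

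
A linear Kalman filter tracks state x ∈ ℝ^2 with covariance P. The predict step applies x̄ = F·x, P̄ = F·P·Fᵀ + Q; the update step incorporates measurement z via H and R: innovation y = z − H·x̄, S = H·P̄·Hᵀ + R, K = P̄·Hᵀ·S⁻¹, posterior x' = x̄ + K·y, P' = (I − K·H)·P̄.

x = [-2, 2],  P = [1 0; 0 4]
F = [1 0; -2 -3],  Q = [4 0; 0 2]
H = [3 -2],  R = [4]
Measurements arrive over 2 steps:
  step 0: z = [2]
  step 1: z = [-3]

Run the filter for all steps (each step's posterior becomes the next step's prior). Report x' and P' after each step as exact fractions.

step 0: x' = [-406/241, -842/241], P' = [844/241 1228/241; 1228/241 2022/241]
step 1: x' = [23880/57217, 125231/57217], P' = [158080/57217 229036/57217; 229036/57217 388404/57217]

step 0: x̄ = F·x = [-2, -2]
step 0: P̄ = F·P·Fᵀ + Q = [5 -2; -2 42]
step 0: y = z − H·x̄ = [4]
step 0: S = H·P̄·Hᵀ + R = [241]
step 0: K = P̄·Hᵀ·S⁻¹ = [19/241; -90/241]
step 0: x' = x̄ + K·y = [-406/241, -842/241]
step 0: P' = (I − K·H)·P̄ = [844/241 1228/241; 1228/241 2022/241]
step 1: x̄ = F·x = [-406/241, 3338/241]
step 1: P̄ = F·P·Fᵀ + Q = [1808/241 -5372/241; -5372/241 36792/241]
step 1: y = z − H·x̄ = [7171/241]
step 1: S = H·P̄·Hᵀ + R = [228868/241]
step 1: K = P̄·Hᵀ·S⁻¹ = [4042/57217; -22425/57217]
step 1: x' = x̄ + K·y = [23880/57217, 125231/57217]
step 1: P' = (I − K·H)·P̄ = [158080/57217 229036/57217; 229036/57217 388404/57217]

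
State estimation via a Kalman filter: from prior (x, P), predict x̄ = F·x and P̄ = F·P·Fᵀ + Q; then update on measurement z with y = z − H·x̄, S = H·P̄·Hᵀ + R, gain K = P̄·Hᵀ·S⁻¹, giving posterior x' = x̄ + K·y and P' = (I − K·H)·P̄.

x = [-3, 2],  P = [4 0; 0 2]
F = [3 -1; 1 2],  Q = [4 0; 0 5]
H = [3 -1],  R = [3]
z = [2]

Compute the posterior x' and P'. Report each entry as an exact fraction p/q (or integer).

x' = [199/175, 43/25]
P' = [388/175 141/25; 141/25 843/50]

x̄ = F·x = [-11, 1]
P̄ = F·P·Fᵀ + Q = [42 8; 8 17]
y = z − H·x̄ = [36]
S = H·P̄·Hᵀ + R = [350]
K = P̄·Hᵀ·S⁻¹ = [59/175; 1/50]
x' = x̄ + K·y = [199/175, 43/25]
P' = (I − K·H)·P̄ = [388/175 141/25; 141/25 843/50]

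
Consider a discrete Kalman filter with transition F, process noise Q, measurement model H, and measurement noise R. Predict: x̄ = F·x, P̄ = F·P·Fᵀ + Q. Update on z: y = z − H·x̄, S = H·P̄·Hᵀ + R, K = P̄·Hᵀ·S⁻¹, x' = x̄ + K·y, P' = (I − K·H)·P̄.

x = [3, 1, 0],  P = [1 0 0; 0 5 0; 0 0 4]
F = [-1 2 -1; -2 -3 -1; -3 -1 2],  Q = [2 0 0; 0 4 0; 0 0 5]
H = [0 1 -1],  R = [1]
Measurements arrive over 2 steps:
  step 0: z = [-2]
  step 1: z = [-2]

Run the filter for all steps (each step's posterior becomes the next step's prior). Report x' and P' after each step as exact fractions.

step 0: x' = [-40/67, -735/67, -604/67], P' = [1728/67 -1212/67 -1203/67; -1212/67 1883/67 1839/67; -1203/67 1839/67 1861/67]
step 1: x' = [171722/60813, 1277111/60813, 1395361/60813], P' = [764192/60813 1350974/60813 1369261/60813; 1350974/60813 5398499/60813 5371804/60813; 1369261/60813 5371804/60813 5405855/60813]

step 0: x̄ = F·x = [-1, -9, -10]
step 0: P̄ = F·P·Fᵀ + Q = [27 -24 -15; -24 57 13; -15 13 35]
step 0: y = z − H·x̄ = [-3]
step 0: S = H·P̄·Hᵀ + R = [67]
step 0: K = P̄·Hᵀ·S⁻¹ = [-9/67; 44/67; -22/67]
step 0: x' = x̄ + K·y = [-40/67, -735/67, -604/67]
step 0: P' = (I − K·H)·P̄ = [1728/67 -1212/67 -1203/67; -1212/67 1883/67 1839/67; -1203/67 1839/67 1861/67]
step 1: x̄ = F·x = [-826/67, 2889/67, -353/67]
step 1: P̄ = F·P·Fᵀ + Q = [6341/67 -6539/67 11748/67; -6539/67 17666/67 -9029/67; 11748/67 -9029/67 25022/67]
step 1: y = z − H·x̄ = [-3376/67]
step 1: S = H·P̄·Hᵀ + R = [60813/67]
step 1: K = P̄·Hᵀ·S⁻¹ = [-18287/60813; 26695/60813; -34051/60813]
step 1: x' = x̄ + K·y = [171722/60813, 1277111/60813, 1395361/60813]
step 1: P' = (I − K·H)·P̄ = [764192/60813 1350974/60813 1369261/60813; 1350974/60813 5398499/60813 5371804/60813; 1369261/60813 5371804/60813 5405855/60813]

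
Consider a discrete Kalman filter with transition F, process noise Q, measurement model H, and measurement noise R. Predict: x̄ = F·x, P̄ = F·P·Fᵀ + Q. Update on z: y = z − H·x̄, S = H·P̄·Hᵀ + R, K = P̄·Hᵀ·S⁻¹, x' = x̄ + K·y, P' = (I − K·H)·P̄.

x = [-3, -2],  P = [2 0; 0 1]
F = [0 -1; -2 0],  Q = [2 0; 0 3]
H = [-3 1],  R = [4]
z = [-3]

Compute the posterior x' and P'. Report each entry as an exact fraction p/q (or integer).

x' = [37/14, 73/14]
P' = [15/14 33/14; 33/14 341/42]

x̄ = F·x = [2, 6]
P̄ = F·P·Fᵀ + Q = [3 0; 0 11]
y = z − H·x̄ = [-3]
S = H·P̄·Hᵀ + R = [42]
K = P̄·Hᵀ·S⁻¹ = [-3/14; 11/42]
x' = x̄ + K·y = [37/14, 73/14]
P' = (I − K·H)·P̄ = [15/14 33/14; 33/14 341/42]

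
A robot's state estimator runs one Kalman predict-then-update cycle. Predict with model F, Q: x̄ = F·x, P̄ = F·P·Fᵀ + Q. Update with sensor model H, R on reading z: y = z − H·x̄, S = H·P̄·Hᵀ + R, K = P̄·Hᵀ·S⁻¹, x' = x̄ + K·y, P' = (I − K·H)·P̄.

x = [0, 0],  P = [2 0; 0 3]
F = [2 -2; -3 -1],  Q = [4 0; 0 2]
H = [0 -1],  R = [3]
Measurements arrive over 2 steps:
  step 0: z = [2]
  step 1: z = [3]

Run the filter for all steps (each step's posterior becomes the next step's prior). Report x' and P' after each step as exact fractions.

step 0: x' = [6/13, -23/13], P' = [294/13 -9/13; -9/13 69/26]
step 1: x' = [35734/5383, -15885/5383], P' = [134464/5383 -10386/5383; -10386/5383 15915/5383]

step 0: x̄ = F·x = [0, 0]
step 0: P̄ = F·P·Fᵀ + Q = [24 -6; -6 23]
step 0: y = z − H·x̄ = [2]
step 0: S = H·P̄·Hᵀ + R = [26]
step 0: K = P̄·Hᵀ·S⁻¹ = [3/13; -23/26]
step 0: x' = x̄ + K·y = [6/13, -23/13]
step 0: P' = (I − K·H)·P̄ = [294/13 -9/13; -9/13 69/26]
step 1: x̄ = F·x = [58/13, 5/13]
step 1: P̄ = F·P·Fᵀ + Q = [1438/13 -1731/13; -1731/13 5305/26]
step 1: y = z − H·x̄ = [44/13]
step 1: S = H·P̄·Hᵀ + R = [5383/26]
step 1: K = P̄·Hᵀ·S⁻¹ = [3462/5383; -5305/5383]
step 1: x' = x̄ + K·y = [35734/5383, -15885/5383]
step 1: P' = (I − K·H)·P̄ = [134464/5383 -10386/5383; -10386/5383 15915/5383]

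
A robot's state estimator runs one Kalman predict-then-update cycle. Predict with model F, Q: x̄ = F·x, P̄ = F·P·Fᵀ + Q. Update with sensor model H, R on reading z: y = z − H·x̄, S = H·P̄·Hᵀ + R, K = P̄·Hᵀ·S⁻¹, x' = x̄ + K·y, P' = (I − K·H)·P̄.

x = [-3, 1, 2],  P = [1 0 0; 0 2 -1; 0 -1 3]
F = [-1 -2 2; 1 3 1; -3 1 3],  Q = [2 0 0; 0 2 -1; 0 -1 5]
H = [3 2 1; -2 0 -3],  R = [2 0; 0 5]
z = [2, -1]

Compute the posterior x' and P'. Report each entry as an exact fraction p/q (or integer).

x̄ = F·x = [5, 2, 16]
P̄ = F·P·Fᵀ + Q = [31 -11 21; -11 18 1; 21 1 37]
y = z − H·x̄ = [-33, 57]
S = H·P̄·Hᵀ + R = [388 -490; -490 714]
K = P̄·Hᵀ·S⁻¹ = [317/2638 -855/9233; 869/2638 2333/9233; -153/2638 -2346/9233]
x' = x̄ + K·y = [-78367/18466, 102155/18466, 63355/18466]
P' = (I − K·H)·P̄ = [77274/9233 -89756/9233 -50091/9233; -89756/9233 109701/9233 55949/9233; -50091/9233 55949/9233 37304/9233]

x' = [-78367/18466, 102155/18466, 63355/18466]
P' = [77274/9233 -89756/9233 -50091/9233; -89756/9233 109701/9233 55949/9233; -50091/9233 55949/9233 37304/9233]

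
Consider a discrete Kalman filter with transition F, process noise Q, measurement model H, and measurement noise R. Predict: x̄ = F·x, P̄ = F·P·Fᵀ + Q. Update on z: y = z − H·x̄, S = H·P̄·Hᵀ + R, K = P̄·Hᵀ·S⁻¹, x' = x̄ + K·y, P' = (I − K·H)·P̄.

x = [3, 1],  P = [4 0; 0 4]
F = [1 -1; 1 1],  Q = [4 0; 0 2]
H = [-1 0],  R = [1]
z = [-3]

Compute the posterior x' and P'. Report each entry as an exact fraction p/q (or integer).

x̄ = F·x = [2, 4]
P̄ = F·P·Fᵀ + Q = [12 0; 0 10]
y = z − H·x̄ = [-1]
S = H·P̄·Hᵀ + R = [13]
K = P̄·Hᵀ·S⁻¹ = [-12/13; 0]
x' = x̄ + K·y = [38/13, 4]
P' = (I − K·H)·P̄ = [12/13 0; 0 10]

x' = [38/13, 4]
P' = [12/13 0; 0 10]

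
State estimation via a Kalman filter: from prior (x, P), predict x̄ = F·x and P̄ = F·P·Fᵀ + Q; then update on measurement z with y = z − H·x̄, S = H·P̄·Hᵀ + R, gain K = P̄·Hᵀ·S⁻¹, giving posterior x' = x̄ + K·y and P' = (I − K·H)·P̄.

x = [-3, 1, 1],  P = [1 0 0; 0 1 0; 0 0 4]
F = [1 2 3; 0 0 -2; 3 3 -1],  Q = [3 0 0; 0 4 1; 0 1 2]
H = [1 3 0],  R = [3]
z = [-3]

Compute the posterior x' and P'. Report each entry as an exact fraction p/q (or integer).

x' = [138/83, -130/83, -557/83]
P' = [2868/83 -984/83 423/83; -984/83 364/83 -117/83; 423/83 -117/83 1416/83]

x̄ = F·x = [2, -2, -7]
P̄ = F·P·Fᵀ + Q = [44 -24 -3; -24 20 9; -3 9 24]
y = z − H·x̄ = [1]
S = H·P̄·Hᵀ + R = [83]
K = P̄·Hᵀ·S⁻¹ = [-28/83; 36/83; 24/83]
x' = x̄ + K·y = [138/83, -130/83, -557/83]
P' = (I − K·H)·P̄ = [2868/83 -984/83 423/83; -984/83 364/83 -117/83; 423/83 -117/83 1416/83]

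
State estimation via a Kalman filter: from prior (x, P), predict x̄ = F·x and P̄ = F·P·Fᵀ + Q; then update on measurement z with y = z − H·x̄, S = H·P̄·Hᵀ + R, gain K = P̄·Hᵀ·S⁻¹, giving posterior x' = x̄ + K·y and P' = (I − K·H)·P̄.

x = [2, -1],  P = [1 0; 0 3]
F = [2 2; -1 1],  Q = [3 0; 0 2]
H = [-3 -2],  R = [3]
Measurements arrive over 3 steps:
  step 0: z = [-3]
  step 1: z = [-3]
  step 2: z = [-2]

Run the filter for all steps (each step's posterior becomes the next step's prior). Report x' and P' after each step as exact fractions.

step 0: x' = [229/82, -111/41], P' = [449/246 -96/41; -96/41 150/41]
step 1: x' = [6603/2662, -6267/2662], P' = [32807/18634 -22212/9317; -22212/9317 73155/18634]
step 2: x' = [1651898/767947, -1786151/767947], P' = [2585261/1535894 -1738521/767947; -1738521/767947 2872623/767947]

step 0: x̄ = F·x = [2, -3]
step 0: P̄ = F·P·Fᵀ + Q = [19 4; 4 6]
step 0: y = z − H·x̄ = [-3]
step 0: S = H·P̄·Hᵀ + R = [246]
step 0: K = P̄·Hᵀ·S⁻¹ = [-65/246; -4/41]
step 0: x' = x̄ + K·y = [229/82, -111/41]
step 0: P' = (I − K·H)·P̄ = [449/246 -96/41; -96/41 150/41]
step 1: x̄ = F·x = [7/41, -11/2]
step 1: P̄ = F·P·Fᵀ + Q = [763/123 11/3; 11/3 73/6]
step 1: y = z − H·x̄ = [-553/41]
step 1: S = H·P̄·Hᵀ + R = [18634/123]
step 1: K = P̄·Hᵀ·S⁻¹ = [-3191/18634; -2173/9317]
step 1: x' = x̄ + K·y = [6603/2662, -6267/2662]
step 1: P' = (I − K·H)·P̄ = [32807/18634 -22212/9317; -22212/9317 73155/18634]
step 2: x̄ = F·x = [336/1331, -585/121]
step 2: P̄ = F·P·Fᵀ + Q = [62179/9317 524/121; 524/121 137/11]
step 2: y = z − H·x̄ = [-14524/1331]
step 2: S = H·P̄·Hᵀ + R = [1535894/9317]
step 2: K = P̄·Hᵀ·S⁻¹ = [-267233/1535894; -176561/767947]
step 2: x' = x̄ + K·y = [1651898/767947, -1786151/767947]
step 2: P' = (I − K·H)·P̄ = [2585261/1535894 -1738521/767947; -1738521/767947 2872623/767947]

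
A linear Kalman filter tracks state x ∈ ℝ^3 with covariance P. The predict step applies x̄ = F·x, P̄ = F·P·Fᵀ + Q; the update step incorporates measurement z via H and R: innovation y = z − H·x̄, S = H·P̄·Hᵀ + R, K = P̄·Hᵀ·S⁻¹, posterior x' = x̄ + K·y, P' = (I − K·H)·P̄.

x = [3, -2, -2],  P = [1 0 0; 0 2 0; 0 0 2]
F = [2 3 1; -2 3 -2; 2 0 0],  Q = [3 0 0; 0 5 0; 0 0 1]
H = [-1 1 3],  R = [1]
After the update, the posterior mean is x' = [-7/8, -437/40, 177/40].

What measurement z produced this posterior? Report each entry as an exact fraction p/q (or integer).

x̄ = F·x = [-2, -8, 6]
P̄ = F·P·Fᵀ + Q = [27 10 4; 10 35 -4; 4 -4 5]
S = H·P̄·Hᵀ + R = [40]
K = P̄·Hᵀ·S⁻¹ = [-1/8; 13/40; 7/40]
x' − x̄ = [9/8, -117/40, -63/40] = K·y
y = (KᵀK)⁻¹·Kᵀ·(x' − x̄) = [-9]
z = y + H·x̄ = [-9] + [12] = [3]

z = [3]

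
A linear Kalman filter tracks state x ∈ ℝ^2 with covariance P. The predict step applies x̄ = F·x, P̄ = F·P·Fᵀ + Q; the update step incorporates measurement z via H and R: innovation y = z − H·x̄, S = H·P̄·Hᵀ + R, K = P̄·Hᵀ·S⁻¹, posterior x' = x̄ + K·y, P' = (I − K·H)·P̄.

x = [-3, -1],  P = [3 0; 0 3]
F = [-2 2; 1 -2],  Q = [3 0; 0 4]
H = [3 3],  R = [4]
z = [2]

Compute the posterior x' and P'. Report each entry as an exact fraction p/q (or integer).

x̄ = F·x = [4, -1]
P̄ = F·P·Fᵀ + Q = [27 -18; -18 19]
y = z − H·x̄ = [-7]
S = H·P̄·Hᵀ + R = [94]
K = P̄·Hᵀ·S⁻¹ = [27/94; 3/94]
x' = x̄ + K·y = [187/94, -115/94]
P' = (I − K·H)·P̄ = [1809/94 -1773/94; -1773/94 1777/94]

x' = [187/94, -115/94]
P' = [1809/94 -1773/94; -1773/94 1777/94]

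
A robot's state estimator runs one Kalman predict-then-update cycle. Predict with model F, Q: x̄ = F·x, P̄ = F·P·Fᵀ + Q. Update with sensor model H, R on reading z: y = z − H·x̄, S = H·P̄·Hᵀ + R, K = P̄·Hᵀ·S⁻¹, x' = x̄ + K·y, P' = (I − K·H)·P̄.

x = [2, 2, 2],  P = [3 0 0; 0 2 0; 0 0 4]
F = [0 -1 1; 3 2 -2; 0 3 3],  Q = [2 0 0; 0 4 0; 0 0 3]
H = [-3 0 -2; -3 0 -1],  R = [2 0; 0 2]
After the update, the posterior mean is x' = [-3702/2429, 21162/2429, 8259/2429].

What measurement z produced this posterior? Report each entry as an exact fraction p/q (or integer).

z = [-2, 1]

x̄ = F·x = [0, 6, 12]
P̄ = F·P·Fᵀ + Q = [8 -12 6; -12 55 -12; 6 -12 57]
S = H·P̄·Hᵀ + R = [374 240; 240 167]
K = P̄·Hᵀ·S⁻¹ = [594/2429 -1290/2429; -750/2429 1776/2429; -2022/2429 1815/2429]
x' − x̄ = [-3702/2429, 6588/2429, -20889/2429] = K·y
y = (KᵀK)⁻¹·Kᵀ·(x' − x̄) = [22, 13]
z = y + H·x̄ = [22, 13] + [-24, -12] = [-2, 1]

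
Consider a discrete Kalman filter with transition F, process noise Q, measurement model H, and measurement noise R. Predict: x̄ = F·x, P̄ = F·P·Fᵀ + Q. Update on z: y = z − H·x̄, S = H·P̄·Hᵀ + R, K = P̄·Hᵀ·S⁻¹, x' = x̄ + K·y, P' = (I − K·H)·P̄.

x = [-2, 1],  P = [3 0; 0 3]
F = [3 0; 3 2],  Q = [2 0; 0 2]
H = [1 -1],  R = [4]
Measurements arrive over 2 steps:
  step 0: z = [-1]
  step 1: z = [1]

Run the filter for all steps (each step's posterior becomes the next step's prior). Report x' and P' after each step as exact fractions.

step 0: x̄ = F·x = [-6, -4]
step 0: P̄ = F·P·Fᵀ + Q = [29 27; 27 41]
step 0: y = z − H·x̄ = [1]
step 0: S = H·P̄·Hᵀ + R = [20]
step 0: K = P̄·Hᵀ·S⁻¹ = [1/10; -7/10]
step 0: x' = x̄ + K·y = [-59/10, -47/10]
step 0: P' = (I − K·H)·P̄ = [144/5 142/5; 142/5 156/5]
step 1: x̄ = F·x = [-177/10, -271/10]
step 1: P̄ = F·P·Fᵀ + Q = [1306/5 2148/5; 2148/5 3634/5]
step 1: y = z − H·x̄ = [-42/5]
step 1: S = H·P̄·Hᵀ + R = [664/5]
step 1: K = P̄·Hᵀ·S⁻¹ = [-421/332; -743/332]
step 1: x' = x̄ + K·y = [-585/83, -689/83]
step 1: P' = (I − K·H)·P̄ = [7911/166 8753/166; 8753/166 10239/166]

step 0: x' = [-59/10, -47/10], P' = [144/5 142/5; 142/5 156/5]
step 1: x' = [-585/83, -689/83], P' = [7911/166 8753/166; 8753/166 10239/166]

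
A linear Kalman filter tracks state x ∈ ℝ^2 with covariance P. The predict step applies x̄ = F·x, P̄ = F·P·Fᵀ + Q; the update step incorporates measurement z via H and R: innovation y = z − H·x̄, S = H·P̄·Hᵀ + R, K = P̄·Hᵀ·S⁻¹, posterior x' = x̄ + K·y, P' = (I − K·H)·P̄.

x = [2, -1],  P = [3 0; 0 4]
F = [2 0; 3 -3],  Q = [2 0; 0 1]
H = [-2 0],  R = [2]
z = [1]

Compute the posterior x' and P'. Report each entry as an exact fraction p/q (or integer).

x' = [-10/29, 99/29]
P' = [14/29 18/29; 18/29 1208/29]

x̄ = F·x = [4, 9]
P̄ = F·P·Fᵀ + Q = [14 18; 18 64]
y = z − H·x̄ = [9]
S = H·P̄·Hᵀ + R = [58]
K = P̄·Hᵀ·S⁻¹ = [-14/29; -18/29]
x' = x̄ + K·y = [-10/29, 99/29]
P' = (I − K·H)·P̄ = [14/29 18/29; 18/29 1208/29]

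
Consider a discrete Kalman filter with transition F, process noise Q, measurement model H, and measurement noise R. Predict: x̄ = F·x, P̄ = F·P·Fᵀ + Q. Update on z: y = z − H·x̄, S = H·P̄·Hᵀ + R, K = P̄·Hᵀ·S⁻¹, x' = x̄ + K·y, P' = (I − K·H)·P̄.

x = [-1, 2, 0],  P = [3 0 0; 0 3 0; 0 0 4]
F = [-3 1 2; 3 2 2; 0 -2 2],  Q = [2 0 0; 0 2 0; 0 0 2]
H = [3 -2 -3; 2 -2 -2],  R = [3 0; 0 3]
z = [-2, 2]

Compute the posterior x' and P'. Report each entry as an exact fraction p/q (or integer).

x̄ = F·x = [5, 1, -4]
P̄ = F·P·Fᵀ + Q = [48 -5 10; -5 57 4; 10 4 30]
y = z − H·x̄ = [-27, -14]
S = H·P̄·Hᵀ + R = [861 666; 666 535]
K = P̄·Hᵀ·S⁻¹ = [9064/17079 -2846/5693; 4159/5693 -6582/5693; -4412/17079 1320/5693]
x' = x̄ + K·y = [-13267/5693, -14452/5693, -1544/5693]
P' = (I − K·H)·P̄ = [430124/17079 21871/5693 377318/17079; 21871/5693 42096/5693 -10352/5693; 377318/17079 -10352/5693 402434/17079]

x' = [-13267/5693, -14452/5693, -1544/5693]
P' = [430124/17079 21871/5693 377318/17079; 21871/5693 42096/5693 -10352/5693; 377318/17079 -10352/5693 402434/17079]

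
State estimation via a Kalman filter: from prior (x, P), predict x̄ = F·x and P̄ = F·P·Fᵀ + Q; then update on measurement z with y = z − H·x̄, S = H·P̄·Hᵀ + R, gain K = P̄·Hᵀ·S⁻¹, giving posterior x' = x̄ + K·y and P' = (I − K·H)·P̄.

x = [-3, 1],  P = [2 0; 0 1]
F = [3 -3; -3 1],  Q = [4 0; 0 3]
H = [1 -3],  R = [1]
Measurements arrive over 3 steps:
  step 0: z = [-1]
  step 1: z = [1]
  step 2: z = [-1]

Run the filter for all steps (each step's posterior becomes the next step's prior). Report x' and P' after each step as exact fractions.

step 0: x̄ = F·x = [-12, 10]
step 0: P̄ = F·P·Fᵀ + Q = [31 -21; -21 22]
step 0: y = z − H·x̄ = [41]
step 0: S = H·P̄·Hᵀ + R = [356]
step 0: K = P̄·Hᵀ·S⁻¹ = [47/178; -87/356]
step 0: x' = x̄ + K·y = [-209/178, -7/356]
step 0: P' = (I − K·H)·P̄ = [550/89 351/178; 351/178 263/356]
step 1: x̄ = F·x = [-1233/356, 1247/356]
step 1: P̄ = F·P·Fᵀ + Q = [10955/356 -12165/356; -12165/356 16919/356]
step 1: y = z − H·x̄ = [2665/178]
step 1: S = H·P̄·Hᵀ + R = [59143/89]
step 1: K = P̄·Hᵀ·S⁻¹ = [23725/118286; -31461/118286]
step 1: x' = x̄ + K·y = [-54473/118286, -28349/59143]
step 1: P' = (I − K·H)·P̄ = [238865/59143 151335/118286; 151335/118286 30466/59143]
step 2: x̄ = F·x = [6675/118286, 106721/118286]
step 2: P̄ = F·P·Fᵀ + Q = [1298536/59143 -1333173/59143; -1333173/59143 1903675/59143]
step 2: y = z − H·x̄ = [13943/8449]
step 2: S = H·P̄·Hᵀ + R = [540608/1207]
step 2: K = P̄·Hᵀ·S⁻¹ = [756865/3784256; -503157/1892128]
step 2: x' = x̄ + K·y = [10237985/26489792, 6137563/13244896]
step 2: P' = (I − K·H)·P̄ = [107004409/26489792 16951059/13244896; 16951059/13244896 3412193/6622448]

step 0: x' = [-209/178, -7/356], P' = [550/89 351/178; 351/178 263/356]
step 1: x' = [-54473/118286, -28349/59143], P' = [238865/59143 151335/118286; 151335/118286 30466/59143]
step 2: x' = [10237985/26489792, 6137563/13244896], P' = [107004409/26489792 16951059/13244896; 16951059/13244896 3412193/6622448]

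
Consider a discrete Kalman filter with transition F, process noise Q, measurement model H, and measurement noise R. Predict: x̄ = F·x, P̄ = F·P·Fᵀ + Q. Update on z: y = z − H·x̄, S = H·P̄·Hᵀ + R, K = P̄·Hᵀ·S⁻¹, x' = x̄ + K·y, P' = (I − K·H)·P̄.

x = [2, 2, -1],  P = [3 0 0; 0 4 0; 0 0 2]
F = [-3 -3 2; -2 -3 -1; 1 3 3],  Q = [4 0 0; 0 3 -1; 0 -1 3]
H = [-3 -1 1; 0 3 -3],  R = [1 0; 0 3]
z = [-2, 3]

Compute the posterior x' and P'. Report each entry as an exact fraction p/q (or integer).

x' = [73771/243290, 26802/121645, -195591/243290]
P' = [35819/243290 -1057/121645 24611/243290; -1057/121645 173627/121645 160952/121645; 24611/243290 160952/121645 377189/243290]

x̄ = F·x = [-14, -9, 5]
P̄ = F·P·Fᵀ + Q = [75 50 -33; 50 53 -49; -33 -49 60]
y = z − H·x̄ = [-58, 45]
S = H·P̄·Hᵀ + R = [1385 -1380; -1380 1902]
K = P̄·Hᵀ·S⁻¹ = [-40366/121645 -5345/48658; -9504/121645 2535/24329; -9274/121645 -11057/48658]
x' = x̄ + K·y = [73771/243290, 26802/121645, -195591/243290]
P' = (I − K·H)·P̄ = [35819/243290 -1057/121645 24611/243290; -1057/121645 173627/121645 160952/121645; 24611/243290 160952/121645 377189/243290]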